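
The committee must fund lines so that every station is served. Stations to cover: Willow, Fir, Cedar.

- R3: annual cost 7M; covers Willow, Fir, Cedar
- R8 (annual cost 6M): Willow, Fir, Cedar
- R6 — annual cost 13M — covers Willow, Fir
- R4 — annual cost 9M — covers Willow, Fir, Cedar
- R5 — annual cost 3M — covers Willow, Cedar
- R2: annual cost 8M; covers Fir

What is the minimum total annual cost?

6

The greedy cost-per-new-station heuristic would pick R5 and R8 for 9, but a cheaper cover exists.
R8 alone covers Willow, Fir, Cedar — every station.
Total annual cost: 6.
No cover costs less than 6.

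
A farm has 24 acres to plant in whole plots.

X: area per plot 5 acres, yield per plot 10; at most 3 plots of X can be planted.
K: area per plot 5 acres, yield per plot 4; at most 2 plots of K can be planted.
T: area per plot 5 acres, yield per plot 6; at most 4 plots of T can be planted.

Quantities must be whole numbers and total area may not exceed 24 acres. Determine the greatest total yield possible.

36

Take 3×X and 1×T: area 20 ≤ 24, yield 3·10 + 1·6 = 36.
X has the best ratio (10/5) and is taken to its limit of 3; remaining capacity is filled optimally with the others.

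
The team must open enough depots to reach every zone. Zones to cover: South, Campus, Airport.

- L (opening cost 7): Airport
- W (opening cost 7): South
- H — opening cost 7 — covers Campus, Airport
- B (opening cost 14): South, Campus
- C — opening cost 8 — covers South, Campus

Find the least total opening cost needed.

14

This is an integer covering problem.
Choose W and H: together they cover South, Campus, Airport — every zone.
Total opening cost: 7 + 7 = 14.
No cover costs less than 14.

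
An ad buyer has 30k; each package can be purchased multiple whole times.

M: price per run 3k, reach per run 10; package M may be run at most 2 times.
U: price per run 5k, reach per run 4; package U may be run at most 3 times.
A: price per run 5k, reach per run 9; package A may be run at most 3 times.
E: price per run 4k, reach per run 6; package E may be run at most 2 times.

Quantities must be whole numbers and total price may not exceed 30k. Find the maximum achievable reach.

59

This is a bounded integer knapsack.
Take 2×M, 3×A, and 2×E: price 29 ≤ 30, reach 2·10 + 3·9 + 2·6 = 59.
M has the best ratio (10/3) and is taken to its limit of 2; remaining capacity is filled optimally with the others.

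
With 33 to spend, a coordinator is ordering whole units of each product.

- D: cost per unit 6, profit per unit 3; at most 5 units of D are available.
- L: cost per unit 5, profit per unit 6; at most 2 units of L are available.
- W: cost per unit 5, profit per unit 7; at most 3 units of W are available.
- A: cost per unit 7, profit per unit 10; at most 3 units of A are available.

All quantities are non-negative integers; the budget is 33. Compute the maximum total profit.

44

A has the best ratio (10/7); taking only A gives at most 3×10 = 30 (stopped by the supply cap of 3).
Mixing does better — 2×W and 3×A: cost 31 ≤ 33, profit 2·7 + 3·10 = 44.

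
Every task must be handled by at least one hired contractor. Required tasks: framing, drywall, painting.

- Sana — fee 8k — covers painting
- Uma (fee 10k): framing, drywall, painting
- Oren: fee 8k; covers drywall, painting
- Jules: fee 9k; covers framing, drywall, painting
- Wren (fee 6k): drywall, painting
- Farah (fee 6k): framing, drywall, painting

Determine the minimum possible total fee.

6

Farah alone covers framing, drywall, painting — every task.
Total fee: 6.
No cover costs less than 6.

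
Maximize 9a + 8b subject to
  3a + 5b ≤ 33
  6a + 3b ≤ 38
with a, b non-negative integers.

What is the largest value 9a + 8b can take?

The continuous relaxation peaks at (4.33, 4) with value 71.00; rounding to a feasible lattice point costs some objective.
(a,b)=(4,4) is feasible, giving 68.
(a,b)=(4,3) is feasible, giving 60.
(a,b)=(3,4) is feasible, giving 59.
No feasible integer point exceeds 68.

68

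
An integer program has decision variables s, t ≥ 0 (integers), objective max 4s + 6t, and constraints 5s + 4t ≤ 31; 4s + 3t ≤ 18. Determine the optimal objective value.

(s,t)=(0,6): 5·0+4·6=24≤31, 4·0+3·6=18≤18, objective 36.
(s,t)=(0,5): 5·0+4·5=20≤31, 4·0+3·5=15≤18, objective 30.
Maximum is 36 at (s,t)=(0,6).

36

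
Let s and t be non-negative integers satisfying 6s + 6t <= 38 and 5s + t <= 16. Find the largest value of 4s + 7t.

42

(s,t)=(0,6): 6·0+6·6=36≤38, 5·0+1·6=6≤16, objective 42.
(s,t)=(1,5): 6·1+6·5=36≤38, 5·1+1·5=10≤16, objective 39.
Maximum is 42 at (s,t)=(0,6).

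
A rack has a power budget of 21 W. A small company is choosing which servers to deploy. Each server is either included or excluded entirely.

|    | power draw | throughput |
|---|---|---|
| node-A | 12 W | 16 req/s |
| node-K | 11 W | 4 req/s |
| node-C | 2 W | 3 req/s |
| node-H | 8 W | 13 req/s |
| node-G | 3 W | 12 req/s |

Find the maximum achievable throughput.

Take node-A, node-C, and node-G: power draw 12 + 2 + 3 = 17 ≤ 21, throughput 16 + 3 + 12 = 31.
No other feasible combination does better.

31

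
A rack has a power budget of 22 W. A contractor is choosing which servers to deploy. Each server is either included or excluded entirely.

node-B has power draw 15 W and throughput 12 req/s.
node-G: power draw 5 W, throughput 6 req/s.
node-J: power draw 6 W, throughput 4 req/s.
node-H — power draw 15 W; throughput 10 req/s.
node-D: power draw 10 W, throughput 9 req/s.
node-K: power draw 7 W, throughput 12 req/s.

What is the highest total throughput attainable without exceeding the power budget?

node-G + node-J + node-K: power draw 5 + 6 + 7 = 18 ≤ 22, throughput 6 + 4 + 12 = 22.
node-G + node-D + node-K: power draw 5 + 10 + 7 = 22 ≤ 22, throughput 6 + 9 + 12 = 27.
node-B + node-K: power draw 15 + 7 = 22 ≤ 22, throughput 12 + 12 = 24.
Best is node-G, node-D, and node-K with total throughput 27.

27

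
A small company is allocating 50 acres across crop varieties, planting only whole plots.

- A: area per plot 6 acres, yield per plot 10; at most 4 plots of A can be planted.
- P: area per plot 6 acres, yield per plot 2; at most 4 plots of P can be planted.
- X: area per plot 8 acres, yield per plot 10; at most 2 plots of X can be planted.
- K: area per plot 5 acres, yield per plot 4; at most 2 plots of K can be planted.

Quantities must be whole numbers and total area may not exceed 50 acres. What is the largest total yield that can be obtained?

68

A has the best ratio (10/6); taking only A gives at most 4×10 = 40 (stopped by the supply cap of 4).
Mixing does better — 4×A, 2×X, and 2×K: area 50 ≤ 50, yield 4·10 + 2·10 + 2·4 = 68.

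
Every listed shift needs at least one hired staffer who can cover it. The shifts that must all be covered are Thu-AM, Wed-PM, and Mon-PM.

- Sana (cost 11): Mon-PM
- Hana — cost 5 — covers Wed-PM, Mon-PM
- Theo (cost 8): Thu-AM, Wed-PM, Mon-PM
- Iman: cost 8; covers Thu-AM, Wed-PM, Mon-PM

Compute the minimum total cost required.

The greedy cost-per-new-shift heuristic would pick Hana and Theo for 13, but a cheaper cover exists.
Theo alone covers Thu-AM, Wed-PM, Mon-PM — every shift.
Total cost: 8.
No cover costs less than 8.

8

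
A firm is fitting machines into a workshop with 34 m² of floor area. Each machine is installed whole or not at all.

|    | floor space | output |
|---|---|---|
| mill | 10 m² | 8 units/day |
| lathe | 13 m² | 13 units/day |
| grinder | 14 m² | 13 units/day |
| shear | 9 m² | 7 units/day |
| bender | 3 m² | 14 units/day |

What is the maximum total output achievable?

mill + lathe + bender: floor space 10 + 13 + 3 = 26 ≤ 34, output 8 + 13 + 14 = 35.
lathe + grinder + bender: floor space 13 + 14 + 3 = 30 ≤ 34, output 13 + 13 + 14 = 40.
mill + grinder + bender: floor space 10 + 14 + 3 = 27 ≤ 34, output 8 + 13 + 14 = 35.
Best is lathe, grinder, and bender with total output 40.

40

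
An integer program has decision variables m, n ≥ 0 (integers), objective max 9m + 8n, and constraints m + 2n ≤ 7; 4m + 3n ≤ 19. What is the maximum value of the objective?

(m,n)=(4,1): 1·4+2·1=6≤7, 4·4+3·1=19≤19, objective 44.
(m,n)=(3,2): 1·3+2·2=7≤7, 4·3+3·2=18≤19, objective 43.
The best lattice point is (4,1), giving 44.

44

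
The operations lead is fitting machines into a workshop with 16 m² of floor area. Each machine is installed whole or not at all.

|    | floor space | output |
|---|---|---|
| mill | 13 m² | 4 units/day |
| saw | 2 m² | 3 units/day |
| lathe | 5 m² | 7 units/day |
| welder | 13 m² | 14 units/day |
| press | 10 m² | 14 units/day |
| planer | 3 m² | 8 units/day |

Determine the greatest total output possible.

25

Take saw, press, and planer: floor space 2 + 10 + 3 = 15 ≤ 16, output 3 + 14 + 8 = 25.
No other feasible combination does better.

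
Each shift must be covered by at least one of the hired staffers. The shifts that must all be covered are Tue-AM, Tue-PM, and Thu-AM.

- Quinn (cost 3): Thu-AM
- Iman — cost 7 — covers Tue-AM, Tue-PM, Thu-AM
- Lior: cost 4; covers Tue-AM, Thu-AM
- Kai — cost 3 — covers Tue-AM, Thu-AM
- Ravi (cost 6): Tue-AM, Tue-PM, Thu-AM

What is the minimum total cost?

6

The greedy cost-per-new-shift heuristic would pick Kai and Ravi for 9, but a cheaper cover exists.
Ravi alone covers Tue-AM, Tue-PM, Thu-AM — every shift.
Total cost: 6.
No cover costs less than 6.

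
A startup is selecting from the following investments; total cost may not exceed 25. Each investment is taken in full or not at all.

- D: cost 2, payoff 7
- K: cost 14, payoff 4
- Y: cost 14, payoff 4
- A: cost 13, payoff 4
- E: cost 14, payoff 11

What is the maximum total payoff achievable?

Allowing fractional choices, the relaxed optimum would be about 20.8, but investments are indivisible.
D + E: cost 2 + 14 = 16 ≤ 25, payoff 7 + 11 = 18.
E: cost 14 ≤ 25, payoff 11.
Best is D and E with total payoff 18.

18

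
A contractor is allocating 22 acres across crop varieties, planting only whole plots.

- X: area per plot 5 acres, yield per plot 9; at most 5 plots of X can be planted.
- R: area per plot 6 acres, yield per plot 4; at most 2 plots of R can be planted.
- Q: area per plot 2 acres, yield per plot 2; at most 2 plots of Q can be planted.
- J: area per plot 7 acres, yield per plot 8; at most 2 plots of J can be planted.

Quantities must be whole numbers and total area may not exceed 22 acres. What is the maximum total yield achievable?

Take 4×X and 1×Q: area 22 ≤ 22, yield 4·9 + 1·2 = 38.
No other integer combination yields more.

38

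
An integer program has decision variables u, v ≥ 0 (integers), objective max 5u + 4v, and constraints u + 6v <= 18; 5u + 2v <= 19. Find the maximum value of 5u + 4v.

The continuous relaxation peaks at (2.79, 2.54) with value 24.07; rounding to a feasible lattice point costs some objective.
(u,v)=(3,2): 1·3+6·2=15≤18, 5·3+2·2=19≤19, objective 23.
(u,v)=(3,1): 1·3+6·1=9≤18, 5·3+2·1=17≤19, objective 19.
(u,v)=(2,2): 1·2+6·2=14≤18, 5·2+2·2=14≤19, objective 18.
(u,v)=(2,1): 1·2+6·1=8≤18, 5·2+2·1=12≤19, objective 14.
Maximum is 23 at (u,v)=(3,2).

23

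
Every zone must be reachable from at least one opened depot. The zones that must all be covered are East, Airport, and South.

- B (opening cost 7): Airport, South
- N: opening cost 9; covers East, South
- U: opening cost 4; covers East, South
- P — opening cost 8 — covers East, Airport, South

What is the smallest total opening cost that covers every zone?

This is an integer covering problem.
The greedy cost-per-new-zone heuristic would pick U and B for 11, but a cheaper cover exists.
P alone covers East, Airport, South — every zone.
Total opening cost: 8.
No cover costs less than 8.

8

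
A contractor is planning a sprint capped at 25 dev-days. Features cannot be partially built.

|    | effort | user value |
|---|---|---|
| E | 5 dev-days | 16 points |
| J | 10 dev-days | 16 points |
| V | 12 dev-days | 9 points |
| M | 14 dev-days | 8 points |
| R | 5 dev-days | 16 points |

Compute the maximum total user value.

E + M + R: effort 5 + 14 + 5 = 24 ≤ 25, user value 16 + 8 + 16 = 40.
E + V + R: effort 5 + 12 + 5 = 22 ≤ 25, user value 16 + 9 + 16 = 41.
E + J + R: effort 5 + 10 + 5 = 20 ≤ 25, user value 16 + 16 + 16 = 48.
Best is E, J, and R with total user value 48.

48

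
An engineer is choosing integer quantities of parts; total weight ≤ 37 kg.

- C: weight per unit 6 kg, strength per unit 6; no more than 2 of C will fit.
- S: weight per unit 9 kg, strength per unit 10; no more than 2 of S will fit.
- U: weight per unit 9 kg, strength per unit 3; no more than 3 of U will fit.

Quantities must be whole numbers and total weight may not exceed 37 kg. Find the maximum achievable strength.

S has the best ratio (10/9); taking only S gives at most 2×10 = 20 (stopped by the supply cap of 2).
Mixing does better — 2×C and 2×S: weight 30 ≤ 37, strength 2·6 + 2·10 = 32.

32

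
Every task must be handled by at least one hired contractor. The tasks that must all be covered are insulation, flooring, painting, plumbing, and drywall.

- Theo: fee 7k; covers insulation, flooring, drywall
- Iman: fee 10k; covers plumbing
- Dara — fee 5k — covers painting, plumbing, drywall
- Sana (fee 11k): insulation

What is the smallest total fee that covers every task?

12

Choose Theo and Dara: together they cover insulation, flooring, painting, plumbing, drywall — every task.
Total fee: 7 + 5 = 12.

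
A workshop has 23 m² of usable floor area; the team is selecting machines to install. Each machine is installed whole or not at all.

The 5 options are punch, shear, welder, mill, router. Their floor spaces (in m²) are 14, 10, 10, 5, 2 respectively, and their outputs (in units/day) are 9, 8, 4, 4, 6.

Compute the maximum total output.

This is a 0-1 knapsack instance.
Take punch, mill, and router: floor space 14 + 5 + 2 = 21 ≤ 23, output 9 + 4 + 6 = 19.
No other feasible combination does better.

19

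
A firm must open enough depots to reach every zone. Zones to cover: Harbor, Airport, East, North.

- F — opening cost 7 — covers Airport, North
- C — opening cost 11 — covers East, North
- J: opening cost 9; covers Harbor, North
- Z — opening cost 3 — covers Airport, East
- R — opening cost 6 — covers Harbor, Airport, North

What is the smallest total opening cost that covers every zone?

9

Choose Z and R: together they cover Harbor, Airport, East, North — every zone.
Total opening cost: 3 + 6 = 9.
No cover costs less than 9.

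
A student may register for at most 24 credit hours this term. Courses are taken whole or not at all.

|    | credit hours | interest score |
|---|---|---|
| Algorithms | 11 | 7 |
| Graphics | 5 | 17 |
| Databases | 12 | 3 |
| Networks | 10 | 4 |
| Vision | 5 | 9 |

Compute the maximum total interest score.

33

Take Algorithms, Graphics, and Vision: credit hours 11 + 5 + 5 = 21 ≤ 24, interest score 7 + 17 + 9 = 33.
No other feasible combination does better.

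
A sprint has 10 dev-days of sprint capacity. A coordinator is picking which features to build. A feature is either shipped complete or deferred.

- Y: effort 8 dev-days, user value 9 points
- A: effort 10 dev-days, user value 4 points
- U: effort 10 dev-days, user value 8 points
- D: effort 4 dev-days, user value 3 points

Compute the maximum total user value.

9

Allowing fractional choices, the relaxed optimum would be about 10.6, but features are indivisible.
A: effort 10 ≤ 10, user value 4.
U: effort 10 ≤ 10, user value 8.
Y: effort 8 ≤ 10, user value 9.
Best is Y with total user value 9.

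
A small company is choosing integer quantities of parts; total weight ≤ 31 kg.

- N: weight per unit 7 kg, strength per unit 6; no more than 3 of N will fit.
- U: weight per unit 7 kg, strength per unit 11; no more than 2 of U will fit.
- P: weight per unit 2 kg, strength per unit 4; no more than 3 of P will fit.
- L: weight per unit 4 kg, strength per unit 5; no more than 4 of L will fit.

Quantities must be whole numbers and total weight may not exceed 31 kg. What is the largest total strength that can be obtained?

45

Take 2×U, 2×P, and 3×L: weight 30 ≤ 31, strength 2·11 + 2·4 + 3·5 = 45.
No other integer combination yields more.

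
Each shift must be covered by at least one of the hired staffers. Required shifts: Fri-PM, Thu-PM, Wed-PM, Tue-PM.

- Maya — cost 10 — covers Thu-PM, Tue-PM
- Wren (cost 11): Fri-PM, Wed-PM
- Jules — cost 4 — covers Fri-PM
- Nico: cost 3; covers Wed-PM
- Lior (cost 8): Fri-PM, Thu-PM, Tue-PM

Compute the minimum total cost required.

Choose Nico and Lior: together they cover Fri-PM, Thu-PM, Wed-PM, Tue-PM — every shift.
Total cost: 3 + 8 = 11.
No cover costs less than 11.

11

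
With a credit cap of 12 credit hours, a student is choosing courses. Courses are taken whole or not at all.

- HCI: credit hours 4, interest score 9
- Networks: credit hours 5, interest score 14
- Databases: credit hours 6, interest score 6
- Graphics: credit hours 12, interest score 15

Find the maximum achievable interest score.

Treat it as a binary knapsack problem.
Take HCI and Networks: credit hours 4 + 5 = 9 ≤ 12, interest score 9 + 14 = 23.
No other feasible combination does better.

23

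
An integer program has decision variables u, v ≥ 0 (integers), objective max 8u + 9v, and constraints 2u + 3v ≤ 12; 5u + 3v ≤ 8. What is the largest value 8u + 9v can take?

18

(u,v)=(0,2): 2·0+3·2=6≤12, 5·0+3·2=6≤8, objective 18.
(u,v)=(1,1): 2·1+3·1=5≤12, 5·1+3·1=8≤8, objective 17.
(u,v)=(0,1): 2·0+3·1=3≤12, 5·0+3·1=3≤8, objective 9.
Maximum is 18 at (u,v)=(0,2).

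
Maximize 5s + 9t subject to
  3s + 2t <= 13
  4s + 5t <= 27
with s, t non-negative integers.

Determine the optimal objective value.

45

(s,t)=(0,5) is feasible, giving 45.
(s,t)=(1,4) is feasible, giving 41.
(s,t)=(0,4) is feasible, giving 36.
No feasible integer point exceeds 45.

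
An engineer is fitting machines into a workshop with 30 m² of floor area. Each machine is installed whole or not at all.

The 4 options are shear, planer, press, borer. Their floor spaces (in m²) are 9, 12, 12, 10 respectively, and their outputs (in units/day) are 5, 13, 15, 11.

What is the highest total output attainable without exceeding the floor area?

28

Treat it as a binary knapsack problem.
press + borer: floor space 12 + 10 = 22 ≤ 30, output 15 + 11 = 26.
planer + press: floor space 12 + 12 = 24 ≤ 30, output 13 + 15 = 28.
planer + borer: floor space 12 + 10 = 22 ≤ 30, output 13 + 11 = 24.
Best is planer and press with total output 28.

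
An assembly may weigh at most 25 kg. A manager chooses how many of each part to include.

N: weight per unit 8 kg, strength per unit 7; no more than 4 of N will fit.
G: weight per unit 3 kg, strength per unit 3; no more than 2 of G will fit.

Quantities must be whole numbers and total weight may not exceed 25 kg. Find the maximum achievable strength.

G has the best ratio (3/3); taking only G gives at most 2×3 = 6 (stopped by the supply cap of 2).
Mixing does better — 3×N: weight 24 ≤ 25, strength 3·7 = 21.

21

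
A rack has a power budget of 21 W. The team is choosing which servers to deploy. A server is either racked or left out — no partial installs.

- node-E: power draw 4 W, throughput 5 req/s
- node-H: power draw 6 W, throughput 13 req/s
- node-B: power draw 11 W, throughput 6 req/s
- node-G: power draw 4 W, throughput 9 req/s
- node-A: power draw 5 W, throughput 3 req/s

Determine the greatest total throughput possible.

Allowing fractional choices, the relaxed optimum would be about 31.1, but servers are indivisible.
node-E + node-H + node-G + node-A: power draw 4 + 6 + 4 + 5 = 19 ≤ 21, throughput 5 + 13 + 9 + 3 = 30.
node-H + node-B + node-G: power draw 6 + 11 + 4 = 21 ≤ 21, throughput 13 + 6 + 9 = 28.
node-E + node-H + node-G: power draw 4 + 6 + 4 = 14 ≤ 21, throughput 5 + 13 + 9 = 27.
Best is node-E, node-H, node-G, and node-A with total throughput 30.

30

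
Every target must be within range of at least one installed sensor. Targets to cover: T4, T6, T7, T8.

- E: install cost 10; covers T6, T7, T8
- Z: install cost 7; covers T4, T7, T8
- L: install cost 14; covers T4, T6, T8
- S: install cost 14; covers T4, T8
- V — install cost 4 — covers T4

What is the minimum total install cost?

Choose E and V: together they cover T4, T6, T7, T8 — every target.
Total install cost: 10 + 4 = 14.

14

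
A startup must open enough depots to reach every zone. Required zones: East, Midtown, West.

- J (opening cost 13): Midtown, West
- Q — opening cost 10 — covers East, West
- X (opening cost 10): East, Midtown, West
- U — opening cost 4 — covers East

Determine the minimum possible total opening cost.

This is an integer covering problem.
X alone covers East, Midtown, West — every zone.
Total opening cost: 10.
No cover costs less than 10.

10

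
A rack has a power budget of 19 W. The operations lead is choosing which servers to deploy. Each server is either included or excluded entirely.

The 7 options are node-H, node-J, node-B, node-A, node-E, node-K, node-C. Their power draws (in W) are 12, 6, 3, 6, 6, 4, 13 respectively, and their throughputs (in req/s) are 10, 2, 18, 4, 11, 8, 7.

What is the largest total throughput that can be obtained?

Allowing fractional choices, the relaxed optimum would be about 42.0, but servers are indivisible.
node-B + node-E + node-K: power draw 3 + 6 + 4 = 13 ≤ 19, throughput 18 + 11 + 8 = 37.
node-B + node-A + node-E + node-K: power draw 3 + 6 + 6 + 4 = 19 ≤ 19, throughput 18 + 4 + 11 + 8 = 41.
node-J + node-B + node-E + node-K: power draw 6 + 3 + 6 + 4 = 19 ≤ 19, throughput 2 + 18 + 11 + 8 = 39.
Best is node-B, node-A, node-E, and node-K with total throughput 41.

41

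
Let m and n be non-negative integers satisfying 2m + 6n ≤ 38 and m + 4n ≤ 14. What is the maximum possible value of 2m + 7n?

28

(m,n)=(14,0): 2·14+6·0=28≤38, 1·14+4·0=14≤14, objective 28.
(m,n)=(13,0): 2·13+6·0=26≤38, 1·13+4·0=13≤14, objective 26.
No feasible integer point exceeds 28.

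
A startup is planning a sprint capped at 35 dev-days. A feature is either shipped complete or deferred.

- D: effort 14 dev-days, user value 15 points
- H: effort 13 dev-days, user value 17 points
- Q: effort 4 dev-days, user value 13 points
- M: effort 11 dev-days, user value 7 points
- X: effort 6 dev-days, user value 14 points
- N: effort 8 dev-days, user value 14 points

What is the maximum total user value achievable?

58

Take H, Q, X, and N: effort 13 + 4 + 6 + 8 = 31 ≤ 35, user value 17 + 13 + 14 + 14 = 58.
No other feasible combination does better.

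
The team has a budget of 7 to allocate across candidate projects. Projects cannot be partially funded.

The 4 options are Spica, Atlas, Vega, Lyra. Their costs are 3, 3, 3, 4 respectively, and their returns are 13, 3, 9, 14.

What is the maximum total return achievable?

Spica + Lyra: cost 3 + 4 = 7 ≤ 7, return 13 + 14 = 27.
Spica + Vega: cost 3 + 3 = 6 ≤ 7, return 13 + 9 = 22.
Vega + Lyra: cost 3 + 4 = 7 ≤ 7, return 9 + 14 = 23.
Best is Spica and Lyra with total return 27.

27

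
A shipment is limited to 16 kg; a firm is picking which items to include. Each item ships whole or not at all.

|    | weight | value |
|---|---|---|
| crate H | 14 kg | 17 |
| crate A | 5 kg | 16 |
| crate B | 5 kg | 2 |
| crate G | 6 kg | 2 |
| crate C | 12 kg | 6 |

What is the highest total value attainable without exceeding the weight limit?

20

crate A + crate B + crate G: weight 5 + 5 + 6 = 16 ≤ 16, value 16 + 2 + 2 = 20.
crate A + crate B: weight 5 + 5 = 10 ≤ 16, value 16 + 2 = 18.
Best is crate A, crate B, and crate G with total value 20.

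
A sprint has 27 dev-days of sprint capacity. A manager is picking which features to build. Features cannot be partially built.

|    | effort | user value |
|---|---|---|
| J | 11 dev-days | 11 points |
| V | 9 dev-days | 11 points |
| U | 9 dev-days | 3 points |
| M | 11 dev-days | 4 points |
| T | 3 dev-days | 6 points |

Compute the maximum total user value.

28

Allowing fractional choices, the relaxed optimum would be about 29.5, but features are indivisible.
J + V + T: effort 11 + 9 + 3 = 23 ≤ 27, user value 11 + 11 + 6 = 28.
J + V: effort 11 + 9 = 20 ≤ 27, user value 11 + 11 = 22.
V + M + T: effort 9 + 11 + 3 = 23 ≤ 27, user value 11 + 4 + 6 = 21.
Best is J, V, and T with total user value 28.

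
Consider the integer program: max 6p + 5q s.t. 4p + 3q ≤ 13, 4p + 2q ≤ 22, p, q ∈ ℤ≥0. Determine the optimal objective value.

21

(p,q)=(1,3): 4·1+3·3=13≤13, 4·1+2·3=10≤22, objective 21.
(p,q)=(0,4): 4·0+3·4=12≤13, 4·0+2·4=8≤22, objective 20.
(p,q)=(1,2): 4·1+3·2=10≤13, 4·1+2·2=8≤22, objective 16.
(p,q)=(0,3): 4·0+3·3=9≤13, 4·0+2·3=6≤22, objective 15.
Maximum is 21 at (p,q)=(1,3).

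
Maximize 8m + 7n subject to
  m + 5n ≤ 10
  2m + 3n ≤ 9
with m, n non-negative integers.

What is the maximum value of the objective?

(m,n)=(4,0) is feasible, giving 32.
(m,n)=(3,1) is feasible, giving 31.
(m,n)=(3,0) is feasible, giving 24.
No feasible integer point exceeds 32.

32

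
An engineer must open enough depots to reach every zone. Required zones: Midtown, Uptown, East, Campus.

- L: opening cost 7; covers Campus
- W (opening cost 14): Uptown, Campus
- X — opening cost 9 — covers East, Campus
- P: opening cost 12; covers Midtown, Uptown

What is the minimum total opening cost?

21

This is an integer covering problem.
Choose X and P: together they cover Midtown, Uptown, East, Campus — every zone.
Total opening cost: 9 + 12 = 21.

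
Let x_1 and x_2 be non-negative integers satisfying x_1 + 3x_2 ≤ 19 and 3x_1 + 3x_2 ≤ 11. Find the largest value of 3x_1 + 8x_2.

The continuous relaxation peaks at (0, 3.67) with value 29.33; rounding to a feasible lattice point costs some objective.
(x_1,x_2)=(0,3): 1·0+3·3=9≤19, 3·0+3·3=9≤11, objective 24.
(x_1,x_2)=(1,2): 1·1+3·2=7≤19, 3·1+3·2=9≤11, objective 19.
(x_1,x_2)=(0,2): 1·0+3·2=6≤19, 3·0+3·2=6≤11, objective 16.
Maximum is 24 at (x_1,x_2)=(0,3).

24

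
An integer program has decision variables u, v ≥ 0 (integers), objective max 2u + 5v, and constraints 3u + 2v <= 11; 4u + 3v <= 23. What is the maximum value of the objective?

The continuous relaxation peaks at (0, 5.5) with value 27.50; rounding to a feasible lattice point costs some objective.
(u,v)=(0,5): 3·0+2·5=10≤11, 4·0+3·5=15≤23, objective 25.
(u,v)=(1,4): 3·1+2·4=11≤11, 4·1+3·4=16≤23, objective 22.
(u,v)=(0,4): 3·0+2·4=8≤11, 4·0+3·4=12≤23, objective 20.
Maximum is 25 at (u,v)=(0,5).

25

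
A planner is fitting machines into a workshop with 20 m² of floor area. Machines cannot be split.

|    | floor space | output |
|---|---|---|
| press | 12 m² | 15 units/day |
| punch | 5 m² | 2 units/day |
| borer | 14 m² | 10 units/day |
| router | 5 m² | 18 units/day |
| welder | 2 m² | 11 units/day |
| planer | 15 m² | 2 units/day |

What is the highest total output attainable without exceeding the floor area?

44

press + router + welder: floor space 12 + 5 + 2 = 19 ≤ 20, output 15 + 18 + 11 = 44.
punch + router + welder: floor space 5 + 5 + 2 = 12 ≤ 20, output 2 + 18 + 11 = 31.
press + router: floor space 12 + 5 = 17 ≤ 20, output 15 + 18 = 33.
Best is press, router, and welder with total output 44.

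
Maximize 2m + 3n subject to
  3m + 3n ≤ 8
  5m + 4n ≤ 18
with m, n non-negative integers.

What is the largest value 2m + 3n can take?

The continuous relaxation peaks at (0, 2.67) with value 8.00; rounding to a feasible lattice point costs some objective.
(m,n)=(0,2): 3·0+3·2=6≤8, 5·0+4·2=8≤18, objective 6.
(m,n)=(1,1): 3·1+3·1=6≤8, 5·1+4·1=9≤18, objective 5.
(m,n)=(0,1): 3·0+3·1=3≤8, 5·0+4·1=4≤18, objective 3.
Maximum is 6 at (m,n)=(0,2).

6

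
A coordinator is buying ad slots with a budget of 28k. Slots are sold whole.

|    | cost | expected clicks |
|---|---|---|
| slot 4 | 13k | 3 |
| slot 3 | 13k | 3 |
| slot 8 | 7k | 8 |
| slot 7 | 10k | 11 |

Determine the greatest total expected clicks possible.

19

Allowing fractional choices, the relaxed optimum would be about 21.5, but ad slots are indivisible.
slot 3 + slot 7: cost 13 + 10 = 23 ≤ 28, expected clicks 3 + 11 = 14.
slot 4 + slot 7: cost 13 + 10 = 23 ≤ 28, expected clicks 3 + 11 = 14.
slot 8 + slot 7: cost 7 + 10 = 17 ≤ 28, expected clicks 8 + 11 = 19.
Best is slot 8 and slot 7 with total expected clicks 19.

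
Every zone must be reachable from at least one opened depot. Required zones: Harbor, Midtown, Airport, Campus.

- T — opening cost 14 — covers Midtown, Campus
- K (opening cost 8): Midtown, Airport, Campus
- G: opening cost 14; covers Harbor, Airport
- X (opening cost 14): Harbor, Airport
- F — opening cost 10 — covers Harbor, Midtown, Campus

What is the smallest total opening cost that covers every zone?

Choose K and F: together they cover Harbor, Midtown, Airport, Campus — every zone.
Total opening cost: 8 + 10 = 18.
No cover costs less than 18.

18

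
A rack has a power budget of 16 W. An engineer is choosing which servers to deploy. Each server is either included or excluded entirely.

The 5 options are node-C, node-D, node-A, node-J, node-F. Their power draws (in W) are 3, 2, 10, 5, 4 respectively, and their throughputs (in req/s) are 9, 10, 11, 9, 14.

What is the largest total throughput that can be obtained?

42

Allowing fractional choices, the relaxed optimum would be about 44.2, but servers are indivisible.
node-C + node-D + node-J + node-F: power draw 3 + 2 + 5 + 4 = 14 ≤ 16, throughput 9 + 10 + 9 + 14 = 42.
node-D + node-A + node-F: power draw 2 + 10 + 4 = 16 ≤ 16, throughput 10 + 11 + 14 = 35.
Best is node-C, node-D, node-J, and node-F with total throughput 42.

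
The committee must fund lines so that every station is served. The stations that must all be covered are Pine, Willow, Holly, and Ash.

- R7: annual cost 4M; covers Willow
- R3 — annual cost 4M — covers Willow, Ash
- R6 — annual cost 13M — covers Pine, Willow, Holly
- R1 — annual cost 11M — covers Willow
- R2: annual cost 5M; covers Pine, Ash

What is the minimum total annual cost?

This is an integer covering problem.
Choose R3 and R6: together they cover Pine, Willow, Holly, Ash — every station.
Total annual cost: 4 + 13 = 17.

17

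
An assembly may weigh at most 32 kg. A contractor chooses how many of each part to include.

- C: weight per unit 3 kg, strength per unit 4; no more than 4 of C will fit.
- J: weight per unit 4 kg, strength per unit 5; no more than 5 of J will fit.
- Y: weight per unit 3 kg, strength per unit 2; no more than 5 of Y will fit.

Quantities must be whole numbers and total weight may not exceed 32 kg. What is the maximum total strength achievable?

41

Take 4×C and 5×J: weight 32 ≤ 32, strength 4·4 + 5·5 = 41.
C has the best ratio (4/3) and is taken to its limit of 4; remaining capacity is filled optimally with the others.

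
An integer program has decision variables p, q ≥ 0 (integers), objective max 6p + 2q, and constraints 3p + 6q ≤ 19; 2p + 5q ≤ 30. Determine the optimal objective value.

The continuous relaxation peaks at (6.33, 0) with value 38.00; rounding to a feasible lattice point costs some objective.
(p,q)=(6,0) is feasible, giving 36.
(p,q)=(5,0) is feasible, giving 30.
No feasible integer point exceeds 36.

36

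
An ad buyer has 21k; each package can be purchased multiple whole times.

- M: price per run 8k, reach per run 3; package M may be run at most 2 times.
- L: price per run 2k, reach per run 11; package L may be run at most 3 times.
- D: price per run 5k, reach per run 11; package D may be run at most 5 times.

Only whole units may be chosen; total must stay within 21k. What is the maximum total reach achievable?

This is a bounded integer knapsack.
2×L and 3×D: price 19 ≤ 21, reach 2·11 + 3·11 = 55.
3×L and 3×D: price 21 ≤ 21, reach 3·11 + 3·11 = 66.
Best is 66.

66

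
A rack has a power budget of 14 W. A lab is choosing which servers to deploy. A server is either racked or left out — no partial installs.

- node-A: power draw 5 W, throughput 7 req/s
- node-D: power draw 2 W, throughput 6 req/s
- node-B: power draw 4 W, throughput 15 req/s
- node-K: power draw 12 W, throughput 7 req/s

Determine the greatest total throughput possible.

node-A + node-B: power draw 5 + 4 = 9 ≤ 14, throughput 7 + 15 = 22.
node-D + node-B: power draw 2 + 4 = 6 ≤ 14, throughput 6 + 15 = 21.
node-A + node-D + node-B: power draw 5 + 2 + 4 = 11 ≤ 14, throughput 7 + 6 + 15 = 28.
Best is node-A, node-D, and node-B with total throughput 28.

28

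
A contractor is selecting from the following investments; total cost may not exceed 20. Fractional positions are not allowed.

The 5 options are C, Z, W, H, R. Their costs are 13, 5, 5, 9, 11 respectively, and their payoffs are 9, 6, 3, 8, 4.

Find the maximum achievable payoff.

Allowing fractional choices, the relaxed optimum would be about 18.2, but investments are indivisible.
Z + W + H: cost 5 + 5 + 9 = 19 ≤ 20, payoff 6 + 3 + 8 = 17.
Z + H: cost 5 + 9 = 14 ≤ 20, payoff 6 + 8 = 14.
C + Z: cost 13 + 5 = 18 ≤ 20, payoff 9 + 6 = 15.
Best is Z, W, and H with total payoff 17.

17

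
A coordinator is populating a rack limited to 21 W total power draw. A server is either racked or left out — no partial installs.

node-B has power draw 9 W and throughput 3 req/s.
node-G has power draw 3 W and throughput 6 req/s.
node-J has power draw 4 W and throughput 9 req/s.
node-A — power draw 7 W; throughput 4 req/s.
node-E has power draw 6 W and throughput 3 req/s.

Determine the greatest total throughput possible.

22

This is an integer program with binary decision variables.
Allowing fractional choices, the relaxed optimum would be about 22.3, but servers are indivisible.
node-G + node-J + node-A + node-E: power draw 3 + 4 + 7 + 6 = 20 ≤ 21, throughput 6 + 9 + 4 + 3 = 22.
node-G + node-J + node-A: power draw 3 + 4 + 7 = 14 ≤ 21, throughput 6 + 9 + 4 = 19.
Best is node-G, node-J, node-A, and node-E with total throughput 22.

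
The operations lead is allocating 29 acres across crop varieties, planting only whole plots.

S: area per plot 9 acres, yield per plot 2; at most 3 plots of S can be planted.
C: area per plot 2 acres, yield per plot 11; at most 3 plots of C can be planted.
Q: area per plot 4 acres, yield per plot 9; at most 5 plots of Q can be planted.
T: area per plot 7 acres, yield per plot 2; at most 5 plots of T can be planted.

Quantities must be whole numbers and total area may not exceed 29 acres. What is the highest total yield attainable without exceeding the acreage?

78

C has the best ratio (11/2); taking only C gives at most 3×11 = 33 (stopped by the supply cap of 3).
Mixing does better — 3×C and 5×Q: area 26 ≤ 29, yield 3·11 + 5·9 = 78.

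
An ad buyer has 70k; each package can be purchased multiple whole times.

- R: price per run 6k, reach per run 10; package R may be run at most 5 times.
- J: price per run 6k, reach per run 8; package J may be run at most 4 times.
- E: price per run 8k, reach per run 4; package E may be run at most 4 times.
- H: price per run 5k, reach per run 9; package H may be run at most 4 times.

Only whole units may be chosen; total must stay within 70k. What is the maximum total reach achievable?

110

Take 5×R, 3×J, and 4×H: price 68 ≤ 70, reach 5·10 + 3·8 + 4·9 = 110.
H has the best ratio (9/5) and is taken to its limit of 4; remaining capacity is filled optimally with the others.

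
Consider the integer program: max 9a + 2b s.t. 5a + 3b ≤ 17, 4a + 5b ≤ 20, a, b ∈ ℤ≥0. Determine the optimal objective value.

27

(a,b)=(3,0) is feasible, giving 27.
(a,b)=(2,1) is feasible, giving 20.
(a,b)=(2,0) is feasible, giving 18.
The best lattice point is (3,0), giving 27.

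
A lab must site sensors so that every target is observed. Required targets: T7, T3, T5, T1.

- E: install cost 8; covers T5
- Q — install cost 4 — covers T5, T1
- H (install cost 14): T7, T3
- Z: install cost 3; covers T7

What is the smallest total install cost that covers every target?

The greedy cost-per-new-target heuristic would pick Q, Z, and H for 21, but a cheaper cover exists.
Choose Q and H: together they cover T7, T3, T5, T1 — every target.
Total install cost: 4 + 14 = 18.
No cover costs less than 18.

18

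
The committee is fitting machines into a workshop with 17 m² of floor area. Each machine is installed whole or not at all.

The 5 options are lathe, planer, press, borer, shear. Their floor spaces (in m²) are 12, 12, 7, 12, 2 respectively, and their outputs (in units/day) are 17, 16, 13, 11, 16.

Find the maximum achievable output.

33

Allowing fractional choices, the relaxed optimum would be about 40.3, but machines are indivisible.
planer + shear: floor space 12 + 2 = 14 ≤ 17, output 16 + 16 = 32.
lathe + shear: floor space 12 + 2 = 14 ≤ 17, output 17 + 16 = 33.
Best is lathe and shear with total output 33.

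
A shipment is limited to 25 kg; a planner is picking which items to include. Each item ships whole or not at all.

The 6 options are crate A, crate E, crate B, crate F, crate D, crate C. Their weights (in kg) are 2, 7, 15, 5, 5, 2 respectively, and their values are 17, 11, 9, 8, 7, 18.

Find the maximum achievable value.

This is an integer program with binary decision variables.
crate A + crate E + crate F + crate D + crate C: weight 2 + 7 + 5 + 5 + 2 = 21 ≤ 25, value 17 + 11 + 8 + 7 + 18 = 61.
crate A + crate E + crate F + crate C: weight 2 + 7 + 5 + 2 = 16 ≤ 25, value 17 + 11 + 8 + 18 = 54.
Best is crate A, crate E, crate F, crate D, and crate C with total value 61.

61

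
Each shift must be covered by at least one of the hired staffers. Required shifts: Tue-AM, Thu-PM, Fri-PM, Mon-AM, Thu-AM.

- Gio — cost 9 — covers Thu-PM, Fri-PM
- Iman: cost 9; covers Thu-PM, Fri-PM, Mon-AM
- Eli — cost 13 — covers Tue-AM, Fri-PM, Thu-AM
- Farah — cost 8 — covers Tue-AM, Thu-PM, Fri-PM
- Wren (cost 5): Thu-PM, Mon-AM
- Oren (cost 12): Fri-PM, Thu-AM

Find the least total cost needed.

The greedy cost-per-new-shift heuristic would pick Wren, Farah, and Oren for 25, but a cheaper cover exists.
Choose Eli and Wren: together they cover Tue-AM, Thu-PM, Fri-PM, Mon-AM, Thu-AM — every shift.
Total cost: 13 + 5 = 18.
No cover costs less than 18.

18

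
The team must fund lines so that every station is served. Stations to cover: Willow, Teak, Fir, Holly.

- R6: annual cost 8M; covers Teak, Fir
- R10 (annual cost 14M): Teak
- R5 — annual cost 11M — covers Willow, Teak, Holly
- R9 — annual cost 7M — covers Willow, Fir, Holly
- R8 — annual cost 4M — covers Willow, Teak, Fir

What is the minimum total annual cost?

11

Choose R9 and R8: together they cover Willow, Teak, Fir, Holly — every station.
Total annual cost: 7 + 4 = 11.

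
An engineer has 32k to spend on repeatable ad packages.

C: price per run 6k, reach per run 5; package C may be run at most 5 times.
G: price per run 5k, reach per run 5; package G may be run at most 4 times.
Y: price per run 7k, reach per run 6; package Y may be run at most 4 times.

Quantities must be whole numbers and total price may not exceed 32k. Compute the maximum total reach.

Take 2×C and 4×G: price 32 ≤ 32, reach 2·5 + 4·5 = 30.
G has the best ratio (5/5) and is taken to its limit of 4; remaining capacity is filled optimally with the others.

30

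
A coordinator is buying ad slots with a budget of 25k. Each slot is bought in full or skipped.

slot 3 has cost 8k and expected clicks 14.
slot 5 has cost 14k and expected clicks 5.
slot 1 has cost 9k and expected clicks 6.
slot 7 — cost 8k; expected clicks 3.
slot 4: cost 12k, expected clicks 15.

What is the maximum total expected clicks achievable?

29

Allowing fractional choices, the relaxed optimum would be about 32.3, but ad slots are indivisible.
slot 3 + slot 1 + slot 7: cost 8 + 9 + 8 = 25 ≤ 25, expected clicks 14 + 6 + 3 = 23.
slot 1 + slot 4: cost 9 + 12 = 21 ≤ 25, expected clicks 6 + 15 = 21.
slot 3 + slot 4: cost 8 + 12 = 20 ≤ 25, expected clicks 14 + 15 = 29.
Best is slot 3 and slot 4 with total expected clicks 29.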